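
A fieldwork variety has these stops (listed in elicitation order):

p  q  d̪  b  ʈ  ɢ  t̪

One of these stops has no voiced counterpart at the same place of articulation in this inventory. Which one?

Bilabial: /p/ ~ /b/
Dental: /t̪/ ~ /d̪/
Uvular: /q/ ~ /ɢ/
Retroflex: only /ʈ/ (voiceless); no voiced partner.
So /ʈ/ is the unpaired segment.

/ʈ/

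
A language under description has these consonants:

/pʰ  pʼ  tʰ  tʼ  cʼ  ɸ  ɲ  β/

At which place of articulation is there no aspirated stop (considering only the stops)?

palatal

Aspirated: /pʰ/ (bilabial), /tʰ/ (alveolar).
Ejective: /pʼ/ (bilabial), /tʼ/ (alveolar), /cʼ/ (palatal).
Every place of articulation has an aspirated member except palatal, where /cʰ/ would be expected.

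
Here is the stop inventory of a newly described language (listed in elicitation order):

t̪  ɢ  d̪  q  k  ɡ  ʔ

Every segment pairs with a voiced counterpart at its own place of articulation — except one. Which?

Dental: /t̪/ ~ /d̪/
Velar: /k/ ~ /ɡ/
Uvular: /q/ ~ /ɢ/
Glottal: only /ʔ/ (voiceless); no voiced partner.
So /ʔ/ is the unpaired segment.

/ʔ/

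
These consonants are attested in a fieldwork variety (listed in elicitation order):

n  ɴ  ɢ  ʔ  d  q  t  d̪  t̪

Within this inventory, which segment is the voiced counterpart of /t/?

/d/

/t/ is a voiceless alveolar stop.
The voiced counterpart is a voiced alveolar stop — in this inventory, /d/.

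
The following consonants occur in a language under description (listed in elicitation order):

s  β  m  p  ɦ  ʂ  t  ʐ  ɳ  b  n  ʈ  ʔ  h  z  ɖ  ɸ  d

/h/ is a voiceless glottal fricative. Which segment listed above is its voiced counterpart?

The voiced counterpart is a voiced glottal fricative — in this inventory, /ɦ/.

/ɦ/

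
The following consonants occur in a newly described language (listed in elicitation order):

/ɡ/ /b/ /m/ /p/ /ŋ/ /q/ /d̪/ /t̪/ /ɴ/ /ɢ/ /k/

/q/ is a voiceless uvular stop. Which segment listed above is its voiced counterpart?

The voiced counterpart is a voiced uvular stop — in this inventory, /ɢ/.

/ɢ/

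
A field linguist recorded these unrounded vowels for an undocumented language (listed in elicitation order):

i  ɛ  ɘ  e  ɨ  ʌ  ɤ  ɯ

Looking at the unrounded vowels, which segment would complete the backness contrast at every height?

/ɜ/

Front: /i/ (high), /e/ (high-mid), /ɛ/ (low-mid).
Central: /ɨ/ (high), /ɘ/ (high-mid).
Back: /ɯ/ (high), /ɤ/ (high-mid), /ʌ/ (low-mid).
The low-mid row has no central member, so the gap is the low-mid central unrounded vowel /ɜ/.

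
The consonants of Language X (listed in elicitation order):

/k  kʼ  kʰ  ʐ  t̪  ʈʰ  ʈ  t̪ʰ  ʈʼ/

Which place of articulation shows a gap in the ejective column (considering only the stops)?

dental

Plain: /t̪/ (dental), /ʈ/ (retroflex), /k/ (velar).
Aspirated: /t̪ʰ/ (dental), /ʈʰ/ (retroflex), /kʰ/ (velar).
Ejective: /ʈʼ/ (retroflex), /kʼ/ (velar).
Every place of articulation has an ejective member except dental, where /t̪ʼ/ would be expected.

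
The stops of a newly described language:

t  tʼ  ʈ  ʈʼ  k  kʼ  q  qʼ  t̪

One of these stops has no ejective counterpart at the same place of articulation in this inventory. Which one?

Alveolar: /t/ ~ /tʼ/
Retroflex: /ʈ/ ~ /ʈʼ/
Velar: /k/ ~ /kʼ/
Uvular: /q/ ~ /qʼ/
Dental: only /t̪/ (plain); no ejective partner.
So /t̪/ is the unpaired segment.

/t̪/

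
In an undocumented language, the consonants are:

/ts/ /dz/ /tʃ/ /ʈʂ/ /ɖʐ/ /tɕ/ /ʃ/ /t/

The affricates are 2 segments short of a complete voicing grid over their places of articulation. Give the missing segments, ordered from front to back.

/dʒ/, /dʑ/

place of articulation  voiceless  voiced  
alveolar          ts        dz      
postalveolar      tʃ        —       
retroflex         ʈʂ        ɖʐ      
alveolo-palatal   tɕ        —       
Gaps, from front to back: postalveolar lacks voiced (/dʒ/); alveolo-palatal lacks voiced (/dʑ/).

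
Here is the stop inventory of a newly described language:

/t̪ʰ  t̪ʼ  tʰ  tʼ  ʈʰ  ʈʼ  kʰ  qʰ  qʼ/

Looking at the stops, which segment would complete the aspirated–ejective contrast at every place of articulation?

place of articulation  aspirated  ejective
dental            t̪ʰ       t̪ʼ     
alveolar          tʰ        tʼ      
retroflex         ʈʰ        ʈʼ      
velar             kʰ        —       
uvular            qʰ        qʼ      
The velar row has no ejective member, so the gap is the ejective velar stop /kʼ/.

/kʼ/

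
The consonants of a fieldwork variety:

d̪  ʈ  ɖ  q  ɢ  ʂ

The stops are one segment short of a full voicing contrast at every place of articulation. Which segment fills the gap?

dental: voiceless —, voiced /d̪/.
retroflex: voiceless /ʈ/, voiced /ɖ/.
uvular: voiceless /q/, voiced /ɢ/.
The dental row has no voiceless member, so the gap is the voiceless dental stop /t̪/.

/t̪/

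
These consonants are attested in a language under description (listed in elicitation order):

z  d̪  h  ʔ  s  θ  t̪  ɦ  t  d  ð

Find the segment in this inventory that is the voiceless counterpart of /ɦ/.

/ɦ/ is a voiced glottal fricative.
The voiceless counterpart is a voiceless glottal fricative — in this inventory, /h/.

/h/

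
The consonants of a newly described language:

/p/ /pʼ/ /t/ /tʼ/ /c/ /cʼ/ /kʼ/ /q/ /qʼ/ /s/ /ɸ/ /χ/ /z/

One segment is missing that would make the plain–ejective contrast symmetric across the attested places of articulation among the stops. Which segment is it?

/k/

Plain: /p/ (bilabial), /t/ (alveolar), /c/ (palatal), /q/ (uvular).
Ejective: /pʼ/ (bilabial), /tʼ/ (alveolar), /cʼ/ (palatal), /kʼ/ (velar), /qʼ/ (uvular).
The velar row has no plain member, so the gap is the plain velar stop /k/.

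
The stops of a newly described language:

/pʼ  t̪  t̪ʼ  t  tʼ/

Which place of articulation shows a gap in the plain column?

Plain: /t̪/ (dental), /t/ (alveolar).
Ejective: /pʼ/ (bilabial), /t̪ʼ/ (dental), /tʼ/ (alveolar).
Every place of articulation has a plain member except bilabial, where /p/ would be expected.

bilabial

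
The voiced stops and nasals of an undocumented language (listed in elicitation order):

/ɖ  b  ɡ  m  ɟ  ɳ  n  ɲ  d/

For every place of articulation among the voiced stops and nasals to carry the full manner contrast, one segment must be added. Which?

place of articulation  oral stop  nasal   
bilabial          b         m       
alveolar          d         n       
retroflex         ɖ         ɳ       
palatal           ɟ         ɲ       
velar             ɡ         —       
The velar row has no nasal member, so the gap is the velar nasal /ŋ/.

/ŋ/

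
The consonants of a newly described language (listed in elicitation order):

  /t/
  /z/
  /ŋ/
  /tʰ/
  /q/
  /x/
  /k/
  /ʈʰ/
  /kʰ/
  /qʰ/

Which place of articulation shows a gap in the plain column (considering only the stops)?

Plain: /t/ (alveolar), /k/ (velar), /q/ (uvular).
Aspirated: /tʰ/ (alveolar), /ʈʰ/ (retroflex), /kʰ/ (velar), /qʰ/ (uvular).
Every place of articulation has a plain member except retroflex, where /ʈ/ would be expected.

retroflex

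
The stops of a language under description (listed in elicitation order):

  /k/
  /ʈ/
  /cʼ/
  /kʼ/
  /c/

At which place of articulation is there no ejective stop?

retroflex

Plain: /ʈ/ (retroflex), /c/ (palatal), /k/ (velar).
Ejective: /cʼ/ (palatal), /kʼ/ (velar).
Every place of articulation has an ejective member except retroflex, where /ʈʼ/ would be expected.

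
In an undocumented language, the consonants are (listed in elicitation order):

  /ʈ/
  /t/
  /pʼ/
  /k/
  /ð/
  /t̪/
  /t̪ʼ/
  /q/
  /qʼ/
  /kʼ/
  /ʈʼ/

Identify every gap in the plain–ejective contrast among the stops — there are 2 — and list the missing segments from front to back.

Plain: /t̪/ (dental), /t/ (alveolar), /ʈ/ (retroflex), /k/ (velar), /q/ (uvular).
Ejective: /pʼ/ (bilabial), /t̪ʼ/ (dental), /ʈʼ/ (retroflex), /kʼ/ (velar), /qʼ/ (uvular).
Gaps, from front to back: bilabial lacks plain (/p/); alveolar lacks ejective (/tʼ/).

/p/, /tʼ/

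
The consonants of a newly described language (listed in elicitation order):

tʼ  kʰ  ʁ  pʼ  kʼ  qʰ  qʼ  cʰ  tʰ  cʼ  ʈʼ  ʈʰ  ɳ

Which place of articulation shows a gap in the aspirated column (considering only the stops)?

Aspirated: /tʰ/ (alveolar), /ʈʰ/ (retroflex), /cʰ/ (palatal), /kʰ/ (velar), /qʰ/ (uvular).
Ejective: /pʼ/ (bilabial), /tʼ/ (alveolar), /ʈʼ/ (retroflex), /cʼ/ (palatal), /kʼ/ (velar), /qʼ/ (uvular).
Every place of articulation has an aspirated member except bilabial, where /pʰ/ would be expected.

bilabial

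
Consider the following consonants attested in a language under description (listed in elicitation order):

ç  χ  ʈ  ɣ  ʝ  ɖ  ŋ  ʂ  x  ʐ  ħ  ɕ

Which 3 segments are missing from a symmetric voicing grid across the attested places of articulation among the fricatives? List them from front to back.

/ʑ/, /ʁ/, /ʕ/

retroflex: voiceless /ʂ/, voiced /ʐ/.
alveolo-palatal: voiceless /ɕ/, voiced —.
palatal: voiceless /ç/, voiced /ʝ/.
velar: voiceless /x/, voiced /ɣ/.
uvular: voiceless /χ/, voiced —.
pharyngeal: voiceless /ħ/, voiced —.
Gaps, from front to back: alveolo-palatal lacks voiced (/ʑ/); uvular lacks voiced (/ʁ/); pharyngeal lacks voiced (/ʕ/).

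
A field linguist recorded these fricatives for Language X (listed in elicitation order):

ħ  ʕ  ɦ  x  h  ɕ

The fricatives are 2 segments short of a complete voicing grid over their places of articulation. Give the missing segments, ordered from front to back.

/ʑ/, /ɣ/

alveolo-palatal: voiceless /ɕ/, voiced —.
velar: voiceless /x/, voiced —.
pharyngeal: voiceless /ħ/, voiced /ʕ/.
glottal: voiceless /h/, voiced /ɦ/.
Gaps, from front to back: alveolo-palatal lacks voiced (/ʑ/); velar lacks voiced (/ɣ/).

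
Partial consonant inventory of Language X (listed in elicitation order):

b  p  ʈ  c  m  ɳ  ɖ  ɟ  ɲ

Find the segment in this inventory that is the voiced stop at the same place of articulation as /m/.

/b/

/m/ is a bilabial nasal.
The voiced stop at the same place is a voiced bilabial stop — in this inventory, /b/.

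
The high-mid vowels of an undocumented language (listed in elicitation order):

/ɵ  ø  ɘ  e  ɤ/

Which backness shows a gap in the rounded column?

back

front: unrounded /e/, rounded /ø/.
central: unrounded /ɘ/, rounded /ɵ/.
back: unrounded /ɤ/, rounded —.
Every backness has a rounded member except back, where /o/ would be expected.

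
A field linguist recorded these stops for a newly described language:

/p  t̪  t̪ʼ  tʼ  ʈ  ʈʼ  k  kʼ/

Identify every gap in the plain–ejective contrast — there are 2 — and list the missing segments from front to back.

bilabial: plain /p/, ejective —.
dental: plain /t̪/, ejective /t̪ʼ/.
alveolar: plain —, ejective /tʼ/.
retroflex: plain /ʈ/, ejective /ʈʼ/.
velar: plain /k/, ejective /kʼ/.
Gaps, from front to back: bilabial lacks ejective (/pʼ/); alveolar lacks plain (/t/).

/pʼ/, /t/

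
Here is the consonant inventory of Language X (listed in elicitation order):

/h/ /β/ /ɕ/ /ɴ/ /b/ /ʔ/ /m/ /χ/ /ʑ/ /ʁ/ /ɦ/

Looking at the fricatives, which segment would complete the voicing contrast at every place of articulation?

place of articulation  voiceless  voiced  
bilabial          —         β       
alveolo-palatal   ɕ         ʑ       
uvular            χ         ʁ       
glottal           h         ɦ       
The bilabial row has no voiceless member, so the gap is the voiceless bilabial fricative /ɸ/.

/ɸ/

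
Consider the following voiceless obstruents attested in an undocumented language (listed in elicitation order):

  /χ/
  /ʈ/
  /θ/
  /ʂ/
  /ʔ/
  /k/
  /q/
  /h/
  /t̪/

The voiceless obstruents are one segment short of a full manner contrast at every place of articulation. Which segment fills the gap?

/x/

dental: stop /t̪/, fricative /θ/.
retroflex: stop /ʈ/, fricative /ʂ/.
velar: stop /k/, fricative —.
uvular: stop /q/, fricative /χ/.
glottal: stop /ʔ/, fricative /h/.
The velar row has no fricative member, so the gap is the velar fricative /x/.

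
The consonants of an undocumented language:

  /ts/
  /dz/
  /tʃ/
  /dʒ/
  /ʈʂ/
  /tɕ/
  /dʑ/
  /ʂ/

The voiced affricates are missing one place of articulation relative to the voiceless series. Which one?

Voiceless: /ts/ (alveolar), /tʃ/ (postalveolar), /ʈʂ/ (retroflex), /tɕ/ (alveolo-palatal).
Voiced: /dz/ (alveolar), /dʒ/ (postalveolar), /dʑ/ (alveolo-palatal).
Every place of articulation has a voiced member except retroflex, where /ɖʐ/ would be expected.

retroflex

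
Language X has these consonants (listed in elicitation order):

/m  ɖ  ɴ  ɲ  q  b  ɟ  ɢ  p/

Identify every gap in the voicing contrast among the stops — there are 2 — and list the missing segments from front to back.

bilabial: voiceless /p/, voiced /b/.
retroflex: voiceless —, voiced /ɖ/.
palatal: voiceless —, voiced /ɟ/.
uvular: voiceless /q/, voiced /ɢ/.
Gaps, from front to back: retroflex lacks voiceless (/ʈ/); palatal lacks voiceless (/c/).

/ʈ/, /c/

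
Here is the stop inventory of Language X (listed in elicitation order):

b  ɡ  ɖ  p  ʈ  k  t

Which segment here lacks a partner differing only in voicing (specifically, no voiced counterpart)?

/t/

Bilabial: /p/ ~ /b/
Retroflex: /ʈ/ ~ /ɖ/
Velar: /k/ ~ /ɡ/
Alveolar: only /t/ (voiceless); no voiced partner.
So /t/ is the unpaired segment.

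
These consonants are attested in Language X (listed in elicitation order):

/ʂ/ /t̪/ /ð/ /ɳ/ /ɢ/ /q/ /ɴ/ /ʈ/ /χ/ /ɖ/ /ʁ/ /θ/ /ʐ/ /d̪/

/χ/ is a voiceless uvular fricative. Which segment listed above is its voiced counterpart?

The voiced counterpart is a voiced uvular fricative — in this inventory, /ʁ/.

/ʁ/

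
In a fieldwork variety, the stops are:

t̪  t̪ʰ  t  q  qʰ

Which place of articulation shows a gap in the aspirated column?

alveolar

dental: plain /t̪/, aspirated /t̪ʰ/.
alveolar: plain /t/, aspirated —.
uvular: plain /q/, aspirated /qʰ/.
Every place of articulation has an aspirated member except alveolar, where /tʰ/ would be expected.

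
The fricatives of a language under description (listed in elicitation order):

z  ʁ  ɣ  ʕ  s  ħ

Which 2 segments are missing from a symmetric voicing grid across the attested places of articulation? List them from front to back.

/x/, /χ/

place of articulation  voiceless  voiced  
alveolar          s         z       
velar             —         ɣ       
uvular            —         ʁ       
pharyngeal        ħ         ʕ       
Gaps, from front to back: velar lacks voiceless (/x/); uvular lacks voiceless (/χ/).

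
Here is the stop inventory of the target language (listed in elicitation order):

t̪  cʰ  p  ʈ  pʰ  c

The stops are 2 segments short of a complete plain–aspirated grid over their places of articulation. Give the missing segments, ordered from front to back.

/t̪ʰ/, /ʈʰ/

Plain: /p/ (bilabial), /t̪/ (dental), /ʈ/ (retroflex), /c/ (palatal).
Aspirated: /pʰ/ (bilabial), /cʰ/ (palatal).
Gaps, from front to back: dental lacks aspirated (/t̪ʰ/); retroflex lacks aspirated (/ʈʰ/).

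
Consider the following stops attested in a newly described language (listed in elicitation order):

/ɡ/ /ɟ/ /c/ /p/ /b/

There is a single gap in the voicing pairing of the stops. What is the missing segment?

/k/

bilabial: voiceless /p/, voiced /b/.
palatal: voiceless /c/, voiced /ɟ/.
velar: voiceless —, voiced /ɡ/.
The velar row has no voiceless member, so the gap is the voiceless velar stop /k/.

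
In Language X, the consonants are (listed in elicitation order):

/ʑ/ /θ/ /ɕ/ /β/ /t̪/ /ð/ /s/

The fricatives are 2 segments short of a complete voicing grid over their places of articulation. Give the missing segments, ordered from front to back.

Voiceless: /θ/ (dental), /s/ (alveolar), /ɕ/ (alveolo-palatal).
Voiced: /β/ (bilabial), /ð/ (dental), /ʑ/ (alveolo-palatal).
Gaps, from front to back: bilabial lacks voiceless (/ɸ/); alveolar lacks voiced (/z/).

/ɸ/, /z/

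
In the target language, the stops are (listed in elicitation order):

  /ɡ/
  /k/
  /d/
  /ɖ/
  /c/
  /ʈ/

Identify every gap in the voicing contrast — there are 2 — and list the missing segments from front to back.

Voiceless: /ʈ/ (retroflex), /c/ (palatal), /k/ (velar).
Voiced: /d/ (alveolar), /ɖ/ (retroflex), /ɡ/ (velar).
Gaps, from front to back: alveolar lacks voiceless (/t/); palatal lacks voiced (/ɟ/).

/t/, /ɟ/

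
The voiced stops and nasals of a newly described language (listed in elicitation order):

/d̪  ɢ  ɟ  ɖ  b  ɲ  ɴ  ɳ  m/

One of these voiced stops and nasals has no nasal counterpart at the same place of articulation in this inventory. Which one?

Bilabial: /b/ ~ /m/
Retroflex: /ɖ/ ~ /ɳ/
Palatal: /ɟ/ ~ /ɲ/
Uvular: /ɢ/ ~ /ɴ/
Dental: only /d̪/ (oral stop); no nasal partner.
So /d̪/ is the unpaired segment.

/d̪/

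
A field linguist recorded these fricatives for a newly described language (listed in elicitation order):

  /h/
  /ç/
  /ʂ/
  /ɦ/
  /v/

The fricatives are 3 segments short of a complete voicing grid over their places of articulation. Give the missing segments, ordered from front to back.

/f/, /ʐ/, /ʝ/

place of articulation  voiceless  voiced  
labiodental       —         v       
retroflex         ʂ         —       
palatal           ç         —       
glottal           h         ɦ       
Gaps, from front to back: labiodental lacks voiceless (/f/); retroflex lacks voiced (/ʐ/); palatal lacks voiced (/ʝ/).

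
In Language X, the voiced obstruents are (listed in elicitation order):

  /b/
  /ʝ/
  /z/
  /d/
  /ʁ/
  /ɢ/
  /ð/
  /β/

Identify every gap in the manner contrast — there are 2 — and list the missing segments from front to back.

/d̪/, /ɟ/

place of articulation  stop      fricative
bilabial          b         β       
dental            —         ð       
alveolar          d         z       
palatal           —         ʝ       
uvular            ɢ         ʁ       
Gaps, from front to back: dental lacks stop (/d̪/); palatal lacks stop (/ɟ/).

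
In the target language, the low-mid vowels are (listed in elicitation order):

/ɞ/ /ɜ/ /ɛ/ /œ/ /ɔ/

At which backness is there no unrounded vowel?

front: unrounded /ɛ/, rounded /œ/.
central: unrounded /ɜ/, rounded /ɞ/.
back: unrounded —, rounded /ɔ/.
Every backness has an unrounded member except back, where /ʌ/ would be expected.

back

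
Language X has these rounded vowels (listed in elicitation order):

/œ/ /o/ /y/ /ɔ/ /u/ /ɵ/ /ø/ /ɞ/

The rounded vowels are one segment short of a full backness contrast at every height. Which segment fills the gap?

height            front     central   back    
high              y         —         u       
high-mid          ø         ɵ         o       
low-mid           œ         ɞ         ɔ       
The high row has no central member, so the gap is the high central rounded vowel /ʉ/.

/ʉ/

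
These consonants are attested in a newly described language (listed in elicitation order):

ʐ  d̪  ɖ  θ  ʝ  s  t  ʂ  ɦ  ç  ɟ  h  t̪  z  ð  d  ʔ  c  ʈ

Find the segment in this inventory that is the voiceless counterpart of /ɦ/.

/h/

/ɦ/ is a voiced glottal fricative.
The voiceless counterpart is a voiceless glottal fricative — in this inventory, /h/.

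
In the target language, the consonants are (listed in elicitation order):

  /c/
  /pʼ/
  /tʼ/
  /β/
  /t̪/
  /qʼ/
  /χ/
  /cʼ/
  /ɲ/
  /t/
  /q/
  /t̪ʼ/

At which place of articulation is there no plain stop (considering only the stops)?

bilabial: plain —, ejective /pʼ/.
dental: plain /t̪/, ejective /t̪ʼ/.
alveolar: plain /t/, ejective /tʼ/.
palatal: plain /c/, ejective /cʼ/.
uvular: plain /q/, ejective /qʼ/.
Every place of articulation has a plain member except bilabial, where /p/ would be expected.

bilabial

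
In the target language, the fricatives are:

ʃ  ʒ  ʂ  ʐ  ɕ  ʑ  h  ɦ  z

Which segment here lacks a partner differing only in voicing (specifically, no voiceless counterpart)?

/z/

Postalveolar: /ʃ/ ~ /ʒ/
Retroflex: /ʂ/ ~ /ʐ/
Alveolo-palatal: /ɕ/ ~ /ʑ/
Glottal: /h/ ~ /ɦ/
Alveolar: only /z/ (voiced); no voiceless partner.
So /z/ is the unpaired segment.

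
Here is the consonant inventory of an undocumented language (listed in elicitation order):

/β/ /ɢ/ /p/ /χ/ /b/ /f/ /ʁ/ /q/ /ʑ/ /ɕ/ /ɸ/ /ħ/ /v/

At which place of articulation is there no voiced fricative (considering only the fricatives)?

pharyngeal

Voiceless: /ɸ/ (bilabial), /f/ (labiodental), /ɕ/ (alveolo-palatal), /χ/ (uvular), /ħ/ (pharyngeal).
Voiced: /β/ (bilabial), /v/ (labiodental), /ʑ/ (alveolo-palatal), /ʁ/ (uvular).
Every place of articulation has a voiced member except pharyngeal, where /ʕ/ would be expected.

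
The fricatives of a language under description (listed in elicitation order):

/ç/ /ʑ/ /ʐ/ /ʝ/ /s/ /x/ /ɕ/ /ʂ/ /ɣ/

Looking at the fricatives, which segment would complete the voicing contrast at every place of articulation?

/z/

alveolar: voiceless /s/, voiced —.
retroflex: voiceless /ʂ/, voiced /ʐ/.
alveolo-palatal: voiceless /ɕ/, voiced /ʑ/.
palatal: voiceless /ç/, voiced /ʝ/.
velar: voiceless /x/, voiced /ɣ/.
The alveolar row has no voiced member, so the gap is the voiced alveolar fricative /z/.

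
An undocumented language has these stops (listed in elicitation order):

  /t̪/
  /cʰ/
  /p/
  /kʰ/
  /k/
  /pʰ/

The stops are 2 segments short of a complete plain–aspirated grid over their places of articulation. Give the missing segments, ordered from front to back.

/t̪ʰ/, /c/

place of articulation  plain     aspirated
bilabial          p         pʰ      
dental            t̪        —       
palatal           —         cʰ      
velar             k         kʰ      
Gaps, from front to back: dental lacks aspirated (/t̪ʰ/); palatal lacks plain (/c/).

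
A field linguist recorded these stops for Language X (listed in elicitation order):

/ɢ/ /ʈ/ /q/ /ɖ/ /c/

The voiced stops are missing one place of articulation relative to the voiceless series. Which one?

Voiceless: /ʈ/ (retroflex), /c/ (palatal), /q/ (uvular).
Voiced: /ɖ/ (retroflex), /ɢ/ (uvular).
Every place of articulation has a voiced member except palatal, where /ɟ/ would be expected.

palatal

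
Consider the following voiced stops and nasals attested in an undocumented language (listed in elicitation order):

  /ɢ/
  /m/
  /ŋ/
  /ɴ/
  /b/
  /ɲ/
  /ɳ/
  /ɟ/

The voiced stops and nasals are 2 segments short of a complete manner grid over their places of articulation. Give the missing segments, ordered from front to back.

Oral stop: /b/ (bilabial), /ɟ/ (palatal), /ɢ/ (uvular).
Nasal: /m/ (bilabial), /ɳ/ (retroflex), /ɲ/ (palatal), /ŋ/ (velar), /ɴ/ (uvular).
Gaps, from front to back: retroflex lacks oral stop (/ɖ/); velar lacks oral stop (/ɡ/).

/ɖ/, /ɡ/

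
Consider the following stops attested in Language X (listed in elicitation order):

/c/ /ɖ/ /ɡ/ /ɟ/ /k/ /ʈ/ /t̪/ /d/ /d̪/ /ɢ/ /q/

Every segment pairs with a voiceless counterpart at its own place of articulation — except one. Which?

/d/

Dental: /t̪/ ~ /d̪/
Retroflex: /ʈ/ ~ /ɖ/
Palatal: /c/ ~ /ɟ/
Velar: /k/ ~ /ɡ/
Uvular: /q/ ~ /ɢ/
Alveolar: only /d/ (voiced); no voiceless partner.
So /d/ is the unpaired segment.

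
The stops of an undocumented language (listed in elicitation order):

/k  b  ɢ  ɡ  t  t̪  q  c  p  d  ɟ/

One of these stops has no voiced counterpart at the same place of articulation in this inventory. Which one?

/t̪/

Bilabial: /p/ ~ /b/
Alveolar: /t/ ~ /d/
Palatal: /c/ ~ /ɟ/
Velar: /k/ ~ /ɡ/
Uvular: /q/ ~ /ɢ/
Dental: only /t̪/ (voiceless); no voiced partner.
So /t̪/ is the unpaired segment.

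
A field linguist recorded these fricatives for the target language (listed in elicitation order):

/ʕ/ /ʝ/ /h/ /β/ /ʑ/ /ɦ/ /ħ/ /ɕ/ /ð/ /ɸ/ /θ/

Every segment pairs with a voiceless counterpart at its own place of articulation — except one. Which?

/ʝ/

Bilabial: /ɸ/ ~ /β/
Dental: /θ/ ~ /ð/
Alveolo-palatal: /ɕ/ ~ /ʑ/
Pharyngeal: /ħ/ ~ /ʕ/
Glottal: /h/ ~ /ɦ/
Palatal: only /ʝ/ (voiced); no voiceless partner.
So /ʝ/ is the unpaired segment.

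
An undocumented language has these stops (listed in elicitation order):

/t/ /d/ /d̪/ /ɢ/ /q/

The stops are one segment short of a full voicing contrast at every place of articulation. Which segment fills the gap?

/t̪/

Voiceless: /t/ (alveolar), /q/ (uvular).
Voiced: /d̪/ (dental), /d/ (alveolar), /ɢ/ (uvular).
The dental row has no voiceless member, so the gap is the voiceless dental stop /t̪/.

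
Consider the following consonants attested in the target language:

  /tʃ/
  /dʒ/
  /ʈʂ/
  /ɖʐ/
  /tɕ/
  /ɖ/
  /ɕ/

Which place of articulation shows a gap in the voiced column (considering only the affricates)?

alveolo-palatal

postalveolar: voiceless /tʃ/, voiced /dʒ/.
retroflex: voiceless /ʈʂ/, voiced /ɖʐ/.
alveolo-palatal: voiceless /tɕ/, voiced —.
Every place of articulation has a voiced member except alveolo-palatal, where /dʑ/ would be expected.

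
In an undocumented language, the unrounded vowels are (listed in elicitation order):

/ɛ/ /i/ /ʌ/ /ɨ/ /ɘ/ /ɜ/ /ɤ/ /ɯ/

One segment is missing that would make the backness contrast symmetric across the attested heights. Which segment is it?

/e/

high: front /i/, central /ɨ/, back /ɯ/.
high-mid: front —, central /ɘ/, back /ɤ/.
low-mid: front /ɛ/, central /ɜ/, back /ʌ/.
The high-mid row has no front member, so the gap is the high-mid front unrounded vowel /e/.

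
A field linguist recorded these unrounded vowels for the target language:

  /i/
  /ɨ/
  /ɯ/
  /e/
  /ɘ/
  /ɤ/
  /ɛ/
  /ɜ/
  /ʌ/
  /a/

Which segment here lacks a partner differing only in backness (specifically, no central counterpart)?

/a/

High: /i/ ~ /ɨ/ ~ /ɯ/
High-mid: /e/ ~ /ɘ/ ~ /ɤ/
Low-mid: /ɛ/ ~ /ɜ/ ~ /ʌ/
Low: only /a/ (front); no central partner.
So /a/ is the unpaired segment.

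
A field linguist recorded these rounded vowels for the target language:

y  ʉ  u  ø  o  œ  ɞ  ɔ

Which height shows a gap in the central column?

Front: /y/ (high), /ø/ (high-mid), /œ/ (low-mid).
Central: /ʉ/ (high), /ɞ/ (low-mid).
Back: /u/ (high), /o/ (high-mid), /ɔ/ (low-mid).
Every height has a central member except high-mid, where /ɵ/ would be expected.

high-mid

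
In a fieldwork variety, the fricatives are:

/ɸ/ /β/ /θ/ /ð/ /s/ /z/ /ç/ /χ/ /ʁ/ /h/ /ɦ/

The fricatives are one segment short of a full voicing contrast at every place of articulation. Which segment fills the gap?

/ʝ/

place of articulation  voiceless  voiced  
bilabial          ɸ         β       
dental            θ         ð       
alveolar          s         z       
palatal           ç         —       
uvular            χ         ʁ       
glottal           h         ɦ       
The palatal row has no voiced member, so the gap is the voiced palatal fricative /ʝ/.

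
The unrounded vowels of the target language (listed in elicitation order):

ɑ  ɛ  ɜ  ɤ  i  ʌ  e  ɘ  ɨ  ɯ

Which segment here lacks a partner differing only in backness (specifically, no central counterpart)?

/ɑ/

High: /i/ ~ /ɨ/ ~ /ɯ/
High-mid: /e/ ~ /ɘ/ ~ /ɤ/
Low-mid: /ɛ/ ~ /ɜ/ ~ /ʌ/
Low: only /ɑ/ (back); no central partner.
So /ɑ/ is the unpaired segment.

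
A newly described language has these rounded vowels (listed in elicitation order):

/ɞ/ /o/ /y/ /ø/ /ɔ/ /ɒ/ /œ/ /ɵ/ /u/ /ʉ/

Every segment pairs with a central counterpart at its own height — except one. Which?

/ɒ/

High: /y/ ~ /ʉ/ ~ /u/
High-mid: /ø/ ~ /ɵ/ ~ /o/
Low-mid: /œ/ ~ /ɞ/ ~ /ɔ/
Low: only /ɒ/ (back); no central partner.
So /ɒ/ is the unpaired segment.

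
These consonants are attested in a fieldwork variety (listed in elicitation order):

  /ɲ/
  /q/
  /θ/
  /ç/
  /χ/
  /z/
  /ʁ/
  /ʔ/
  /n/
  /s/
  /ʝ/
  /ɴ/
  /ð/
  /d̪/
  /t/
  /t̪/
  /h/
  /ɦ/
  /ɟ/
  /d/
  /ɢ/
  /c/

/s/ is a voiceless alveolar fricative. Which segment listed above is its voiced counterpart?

The voiced counterpart is a voiced alveolar fricative — in this inventory, /z/.

/z/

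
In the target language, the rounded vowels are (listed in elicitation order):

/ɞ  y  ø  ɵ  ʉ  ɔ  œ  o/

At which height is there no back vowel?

height            front     central   back    
high              y         ʉ         —       
high-mid          ø         ɵ         o       
low-mid           œ         ɞ         ɔ       
Every height has a back member except high, where /u/ would be expected.

high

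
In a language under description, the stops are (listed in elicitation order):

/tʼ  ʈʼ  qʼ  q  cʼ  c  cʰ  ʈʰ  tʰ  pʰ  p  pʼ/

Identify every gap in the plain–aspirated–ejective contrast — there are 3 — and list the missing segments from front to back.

/t/, /ʈ/, /qʰ/

Plain: /p/ (bilabial), /c/ (palatal), /q/ (uvular).
Aspirated: /pʰ/ (bilabial), /tʰ/ (alveolar), /ʈʰ/ (retroflex), /cʰ/ (palatal).
Ejective: /pʼ/ (bilabial), /tʼ/ (alveolar), /ʈʼ/ (retroflex), /cʼ/ (palatal), /qʼ/ (uvular).
Gaps, from front to back: alveolar lacks plain (/t/); retroflex lacks plain (/ʈ/); uvular lacks aspirated (/qʰ/).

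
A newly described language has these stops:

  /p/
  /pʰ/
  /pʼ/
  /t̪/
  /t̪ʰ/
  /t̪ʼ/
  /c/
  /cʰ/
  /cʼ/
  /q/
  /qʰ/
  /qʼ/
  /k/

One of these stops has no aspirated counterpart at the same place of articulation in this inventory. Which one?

Bilabial: /p/ ~ /pʰ/ ~ /pʼ/
Dental: /t̪/ ~ /t̪ʰ/ ~ /t̪ʼ/
Palatal: /c/ ~ /cʰ/ ~ /cʼ/
Uvular: /q/ ~ /qʰ/ ~ /qʼ/
Velar: only /k/ (plain); no aspirated partner.
So /k/ is the unpaired segment.

/k/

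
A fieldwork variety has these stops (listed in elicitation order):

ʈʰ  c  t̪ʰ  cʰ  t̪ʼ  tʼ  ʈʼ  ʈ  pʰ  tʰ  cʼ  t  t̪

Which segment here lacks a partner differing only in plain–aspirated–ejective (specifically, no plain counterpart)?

/pʰ/

Dental: /t̪/ ~ /t̪ʰ/ ~ /t̪ʼ/
Alveolar: /t/ ~ /tʰ/ ~ /tʼ/
Retroflex: /ʈ/ ~ /ʈʰ/ ~ /ʈʼ/
Palatal: /c/ ~ /cʰ/ ~ /cʼ/
Bilabial: only /pʰ/ (aspirated); no plain partner.
So /pʰ/ is the unpaired segment.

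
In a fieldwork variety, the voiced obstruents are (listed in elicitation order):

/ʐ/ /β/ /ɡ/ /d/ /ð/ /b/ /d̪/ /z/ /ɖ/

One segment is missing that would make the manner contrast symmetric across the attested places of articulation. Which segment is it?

/ɣ/

place of articulation  stop      fricative
bilabial          b         β       
dental            d̪        ð       
alveolar          d         z       
retroflex         ɖ         ʐ       
velar             ɡ         —       
The velar row has no fricative member, so the gap is the velar fricative /ɣ/.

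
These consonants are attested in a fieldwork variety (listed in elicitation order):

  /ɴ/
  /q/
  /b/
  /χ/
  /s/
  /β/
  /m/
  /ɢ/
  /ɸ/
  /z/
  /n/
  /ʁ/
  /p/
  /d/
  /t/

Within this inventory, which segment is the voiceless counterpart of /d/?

/d/ is a voiced alveolar stop.
The voiceless counterpart is a voiceless alveolar stop — in this inventory, /t/.

/t/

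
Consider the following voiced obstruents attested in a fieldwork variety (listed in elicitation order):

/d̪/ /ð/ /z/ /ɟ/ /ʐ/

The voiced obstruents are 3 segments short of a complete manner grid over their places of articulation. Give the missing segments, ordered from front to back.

/d/, /ɖ/, /ʝ/

Stop: /d̪/ (dental), /ɟ/ (palatal).
Fricative: /ð/ (dental), /z/ (alveolar), /ʐ/ (retroflex).
Gaps, from front to back: alveolar lacks stop (/d/); retroflex lacks stop (/ɖ/); palatal lacks fricative (/ʝ/).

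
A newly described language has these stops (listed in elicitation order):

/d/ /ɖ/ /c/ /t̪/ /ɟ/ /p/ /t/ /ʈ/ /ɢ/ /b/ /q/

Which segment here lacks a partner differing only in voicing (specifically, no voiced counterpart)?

/t̪/

Bilabial: /p/ ~ /b/
Alveolar: /t/ ~ /d/
Retroflex: /ʈ/ ~ /ɖ/
Palatal: /c/ ~ /ɟ/
Uvular: /q/ ~ /ɢ/
Dental: only /t̪/ (voiceless); no voiced partner.
So /t̪/ is the unpaired segment.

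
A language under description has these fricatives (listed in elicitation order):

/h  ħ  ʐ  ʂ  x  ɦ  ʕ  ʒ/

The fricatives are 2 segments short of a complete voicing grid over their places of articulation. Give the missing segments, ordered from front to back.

postalveolar: voiceless —, voiced /ʒ/.
retroflex: voiceless /ʂ/, voiced /ʐ/.
velar: voiceless /x/, voiced —.
pharyngeal: voiceless /ħ/, voiced /ʕ/.
glottal: voiceless /h/, voiced /ɦ/.
Gaps, from front to back: postalveolar lacks voiceless (/ʃ/); velar lacks voiced (/ɣ/).

/ʃ/, /ɣ/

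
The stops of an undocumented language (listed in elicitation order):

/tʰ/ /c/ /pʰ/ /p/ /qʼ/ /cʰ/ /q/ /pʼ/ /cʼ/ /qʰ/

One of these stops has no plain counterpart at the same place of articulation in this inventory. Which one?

Bilabial: /p/ ~ /pʰ/ ~ /pʼ/
Palatal: /c/ ~ /cʰ/ ~ /cʼ/
Uvular: /q/ ~ /qʰ/ ~ /qʼ/
Alveolar: only /tʰ/ (aspirated); no plain partner.
So /tʰ/ is the unpaired segment.

/tʰ/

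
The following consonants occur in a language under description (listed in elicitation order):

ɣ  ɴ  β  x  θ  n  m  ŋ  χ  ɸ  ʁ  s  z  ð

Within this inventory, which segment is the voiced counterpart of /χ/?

/χ/ is a voiceless uvular fricative.
The voiced counterpart is a voiced uvular fricative — in this inventory, /ʁ/.

/ʁ/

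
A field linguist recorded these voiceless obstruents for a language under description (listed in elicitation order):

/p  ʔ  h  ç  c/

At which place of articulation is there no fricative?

bilabial: stop /p/, fricative —.
palatal: stop /c/, fricative /ç/.
glottal: stop /ʔ/, fricative /h/.
Every place of articulation has a fricative member except bilabial, where /ɸ/ would be expected.

bilabial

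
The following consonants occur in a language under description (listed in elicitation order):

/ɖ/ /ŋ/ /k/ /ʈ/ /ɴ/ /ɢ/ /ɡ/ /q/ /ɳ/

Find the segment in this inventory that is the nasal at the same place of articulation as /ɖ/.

/ɖ/ is a voiced retroflex stop.
The nasal at the same place is a retroflex nasal — in this inventory, /ɳ/.

/ɳ/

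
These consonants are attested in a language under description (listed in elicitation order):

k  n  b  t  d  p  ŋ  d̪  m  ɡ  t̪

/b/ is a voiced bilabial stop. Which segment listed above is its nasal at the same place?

The nasal at the same place is a bilabial nasal — in this inventory, /m/.

/m/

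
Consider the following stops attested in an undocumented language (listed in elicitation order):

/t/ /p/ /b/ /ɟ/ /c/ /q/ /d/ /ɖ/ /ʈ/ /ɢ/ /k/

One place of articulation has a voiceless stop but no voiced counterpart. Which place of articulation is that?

velar

bilabial: voiceless /p/, voiced /b/.
alveolar: voiceless /t/, voiced /d/.
retroflex: voiceless /ʈ/, voiced /ɖ/.
palatal: voiceless /c/, voiced /ɟ/.
velar: voiceless /k/, voiced —.
uvular: voiceless /q/, voiced /ɢ/.
Every place of articulation has a voiced member except velar, where /ɡ/ would be expected.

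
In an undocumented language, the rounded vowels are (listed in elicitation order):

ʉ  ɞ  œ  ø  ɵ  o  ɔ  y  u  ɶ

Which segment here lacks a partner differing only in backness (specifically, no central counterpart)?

High: /y/ ~ /ʉ/ ~ /u/
High-mid: /ø/ ~ /ɵ/ ~ /o/
Low-mid: /œ/ ~ /ɞ/ ~ /ɔ/
Low: only /ɶ/ (front); no central partner.
So /ɶ/ is the unpaired segment.

/ɶ/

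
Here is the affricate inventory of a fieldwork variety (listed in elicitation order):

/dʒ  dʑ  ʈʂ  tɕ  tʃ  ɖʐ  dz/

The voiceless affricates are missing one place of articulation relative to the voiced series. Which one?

alveolar

Voiceless: /tʃ/ (postalveolar), /ʈʂ/ (retroflex), /tɕ/ (alveolo-palatal).
Voiced: /dz/ (alveolar), /dʒ/ (postalveolar), /ɖʐ/ (retroflex), /dʑ/ (alveolo-palatal).
Every place of articulation has a voiceless member except alveolar, where /ts/ would be expected.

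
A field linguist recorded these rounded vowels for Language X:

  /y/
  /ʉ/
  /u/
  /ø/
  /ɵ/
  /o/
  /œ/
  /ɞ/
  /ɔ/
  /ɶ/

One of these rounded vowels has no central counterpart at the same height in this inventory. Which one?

High: /y/ ~ /ʉ/ ~ /u/
High-mid: /ø/ ~ /ɵ/ ~ /o/
Low-mid: /œ/ ~ /ɞ/ ~ /ɔ/
Low: only /ɶ/ (front); no central partner.
So /ɶ/ is the unpaired segment.

/ɶ/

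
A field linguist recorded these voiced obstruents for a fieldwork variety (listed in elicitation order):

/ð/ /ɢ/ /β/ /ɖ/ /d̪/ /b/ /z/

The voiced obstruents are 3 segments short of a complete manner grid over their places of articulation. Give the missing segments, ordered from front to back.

/d/, /ʐ/, /ʁ/

Stop: /b/ (bilabial), /d̪/ (dental), /ɖ/ (retroflex), /ɢ/ (uvular).
Fricative: /β/ (bilabial), /ð/ (dental), /z/ (alveolar).
Gaps, from front to back: alveolar lacks stop (/d/); retroflex lacks fricative (/ʐ/); uvular lacks fricative (/ʁ/).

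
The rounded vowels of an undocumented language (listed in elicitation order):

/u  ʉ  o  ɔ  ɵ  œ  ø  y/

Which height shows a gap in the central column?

high: front /y/, central /ʉ/, back /u/.
high-mid: front /ø/, central /ɵ/, back /o/.
low-mid: front /œ/, central —, back /ɔ/.
Every height has a central member except low-mid, where /ɞ/ would be expected.

low-mid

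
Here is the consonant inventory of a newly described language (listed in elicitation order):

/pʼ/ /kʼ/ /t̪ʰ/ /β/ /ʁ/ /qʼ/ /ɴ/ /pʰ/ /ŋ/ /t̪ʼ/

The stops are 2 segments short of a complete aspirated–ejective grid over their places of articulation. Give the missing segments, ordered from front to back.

/kʰ/, /qʰ/

place of articulation  aspirated  ejective
bilabial          pʰ        pʼ      
dental            t̪ʰ       t̪ʼ     
velar             —         kʼ      
uvular            —         qʼ      
Gaps, from front to back: velar lacks aspirated (/kʰ/); uvular lacks aspirated (/qʰ/).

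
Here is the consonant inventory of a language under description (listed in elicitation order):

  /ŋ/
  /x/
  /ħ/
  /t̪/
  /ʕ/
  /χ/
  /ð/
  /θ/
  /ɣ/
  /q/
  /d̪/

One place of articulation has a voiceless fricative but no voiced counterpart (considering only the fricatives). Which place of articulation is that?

uvular

Voiceless: /θ/ (dental), /x/ (velar), /χ/ (uvular), /ħ/ (pharyngeal).
Voiced: /ð/ (dental), /ɣ/ (velar), /ʕ/ (pharyngeal).
Every place of articulation has a voiced member except uvular, where /ʁ/ would be expected.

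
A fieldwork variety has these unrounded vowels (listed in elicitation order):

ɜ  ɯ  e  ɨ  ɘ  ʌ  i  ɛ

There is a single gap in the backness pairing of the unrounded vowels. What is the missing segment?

/ɤ/

high: front /i/, central /ɨ/, back /ɯ/.
high-mid: front /e/, central /ɘ/, back —.
low-mid: front /ɛ/, central /ɜ/, back /ʌ/.
The high-mid row has no back member, so the gap is the high-mid back unrounded vowel /ɤ/.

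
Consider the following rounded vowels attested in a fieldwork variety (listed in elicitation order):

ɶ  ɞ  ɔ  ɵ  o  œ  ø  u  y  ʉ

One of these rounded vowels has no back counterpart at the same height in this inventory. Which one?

/ɶ/

High: /y/ ~ /ʉ/ ~ /u/
High-mid: /ø/ ~ /ɵ/ ~ /o/
Low-mid: /œ/ ~ /ɞ/ ~ /ɔ/
Low: only /ɶ/ (front); no back partner.
So /ɶ/ is the unpaired segment.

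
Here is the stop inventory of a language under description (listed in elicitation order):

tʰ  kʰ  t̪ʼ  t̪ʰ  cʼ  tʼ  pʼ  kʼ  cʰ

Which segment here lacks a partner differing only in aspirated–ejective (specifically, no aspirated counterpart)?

Dental: /t̪ʰ/ ~ /t̪ʼ/
Alveolar: /tʰ/ ~ /tʼ/
Palatal: /cʰ/ ~ /cʼ/
Velar: /kʰ/ ~ /kʼ/
Bilabial: only /pʼ/ (ejective); no aspirated partner.
So /pʼ/ is the unpaired segment.

/pʼ/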